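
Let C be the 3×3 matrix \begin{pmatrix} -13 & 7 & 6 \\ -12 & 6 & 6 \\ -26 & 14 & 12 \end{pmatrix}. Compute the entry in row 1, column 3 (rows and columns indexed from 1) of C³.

216

Characteristic polynomial: λ^3 - 5λ^2 - 6λ = λ(λ - 6)(λ + 1), so the eigenvalues are -1, 0, 6.
λ=-1: eigenvector (1, 0, 2).
λ=6: eigenvector (1, 1, 2).
λ=0: eigenvector (-1, -1, -1).
P = [[1, 1, -1], [0, 1, -1], [2, 2, -1]], D = diag(-1, 6, 0), P⁻¹ = [[1, -1, 0], [-2, 1, 1], [-2, 0, 1]].
C³ = P·diag(-1, 216, 0)·P⁻¹ = [[-433, 217, 216], [-432, 216, 216], [-866, 434, 432]].
The requested entry is 216.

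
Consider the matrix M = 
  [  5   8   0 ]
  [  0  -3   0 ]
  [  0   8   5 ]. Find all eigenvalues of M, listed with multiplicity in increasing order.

Characteristic polynomial: p(r) = r^3 - 7r^2 - 5r + 75 = (r - 5)^2(r + 3).
Roots (with multiplicity): -3, 5, 5.

-3, 5, 5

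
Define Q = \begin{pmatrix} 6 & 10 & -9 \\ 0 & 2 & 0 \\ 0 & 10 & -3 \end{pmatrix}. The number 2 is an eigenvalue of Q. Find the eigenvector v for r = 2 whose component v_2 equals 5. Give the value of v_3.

Q − 2I = [[4, 10, -9], [0, 0, 0], [0, 10, -5]].
Solving (Q − 2I)v = 0 gives the eigenspace spanned by (10, 5, 10).
With v_2 = 5, v = (10, 5, 10), so v_3 = 10.

10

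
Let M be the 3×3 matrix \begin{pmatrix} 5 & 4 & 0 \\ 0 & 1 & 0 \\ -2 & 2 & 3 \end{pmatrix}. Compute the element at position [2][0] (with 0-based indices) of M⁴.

-544

Characteristic polynomial: μ^3 - 9μ^2 + 23μ - 15 = (μ - 5)(μ - 3)(μ - 1), so the eigenvalues are 1, 3, 5.
μ=3: eigenvector (0, 0, 1).
μ=1: eigenvector (-1, 1, -2).
μ=5: eigenvector (1, 0, -1).
P = [[0, -1, 1], [0, 1, 0], [1, -2, -1]], D = diag(3, 1, 5), P⁻¹ = [[1, 3, 1], [0, 1, 0], [1, 1, 0]].
M⁴ = P·diag(81, 1, 625)·P⁻¹ = [[625, 624, 0], [0, 1, 0], [-544, -384, 81]].
The requested entry is -544.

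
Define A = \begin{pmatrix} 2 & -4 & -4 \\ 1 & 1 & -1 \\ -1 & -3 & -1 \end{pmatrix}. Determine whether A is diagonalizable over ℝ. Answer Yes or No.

No

Characteristic polynomial: p(s) = s^3 - 2s^2 - 4s + 8 = (s - 2)^2(s + 2).
s = 2 has algebraic multiplicity 2; rank(A − 2I) = 2, so geometric multiplicity = 1.
Geometric multiplicity < algebraic multiplicity, so A is not diagonalizable.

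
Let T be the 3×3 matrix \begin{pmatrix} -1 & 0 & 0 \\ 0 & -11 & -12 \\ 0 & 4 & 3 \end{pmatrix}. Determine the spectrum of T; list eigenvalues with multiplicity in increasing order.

Characteristic polynomial: p(μ) = μ^3 + 9μ^2 + 23μ + 15 = (μ + 1)(μ + 3)(μ + 5).
Roots (with multiplicity): -5, -3, -1.

-5, -3, -1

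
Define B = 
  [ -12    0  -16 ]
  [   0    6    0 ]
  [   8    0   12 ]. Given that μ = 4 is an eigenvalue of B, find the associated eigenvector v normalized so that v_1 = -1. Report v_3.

B − 4I = [[-16, 0, -16], [0, 2, 0], [8, 0, 8]].
Solving (B − 4I)v = 0 gives the eigenspace spanned by (-1, 0, 1).
With v_1 = -1, v = (-1, 0, 1), so v_3 = 1.

1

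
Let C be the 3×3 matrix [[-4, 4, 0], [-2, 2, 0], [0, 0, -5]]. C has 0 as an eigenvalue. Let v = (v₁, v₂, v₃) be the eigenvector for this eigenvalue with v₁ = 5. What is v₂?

C = [[-4, 4, 0], [-2, 2, 0], [0, 0, -5]].
Solving (C)v = 0 gives the eigenspace spanned by (5, 5, 0).
With v₁ = 5, v = (5, 5, 0), so v₂ = 5.

5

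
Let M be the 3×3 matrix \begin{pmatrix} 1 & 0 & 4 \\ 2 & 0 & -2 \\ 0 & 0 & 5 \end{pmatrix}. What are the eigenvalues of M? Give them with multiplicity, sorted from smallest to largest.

0, 1, 5

Characteristic polynomial: p(t) = t^3 - 6t^2 + 5t = t(t - 5)(t - 1).
Roots (with multiplicity): 0, 1, 5.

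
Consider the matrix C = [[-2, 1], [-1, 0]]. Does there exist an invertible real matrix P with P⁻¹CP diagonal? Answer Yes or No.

Characteristic polynomial: p(μ) = μ^2 + 2μ + 1 = (μ + 1)^2.
μ = -1 has algebraic multiplicity 2; rank(C + 1I) = 1, so geometric multiplicity = 1.
Geometric multiplicity < algebraic multiplicity, so C is not diagonalizable.

No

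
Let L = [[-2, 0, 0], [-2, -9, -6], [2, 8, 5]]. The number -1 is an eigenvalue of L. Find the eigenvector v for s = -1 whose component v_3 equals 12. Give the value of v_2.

-9

L + 1I = [[-1, 0, 0], [-2, -8, -6], [2, 8, 6]].
Solving (L + 1I)v = 0 gives the eigenspace spanned by (0, -9, 12).
With v_3 = 12, v = (0, -9, 12), so v_2 = -9.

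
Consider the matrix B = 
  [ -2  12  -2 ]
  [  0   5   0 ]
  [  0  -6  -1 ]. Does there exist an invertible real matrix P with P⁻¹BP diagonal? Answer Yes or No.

Yes

Characteristic polynomial: p(t) = t^3 - 2t^2 - 13t - 10 = (t - 5)(t + 1)(t + 2).
All 3 eigenvalues are distinct, so B is diagonalizable.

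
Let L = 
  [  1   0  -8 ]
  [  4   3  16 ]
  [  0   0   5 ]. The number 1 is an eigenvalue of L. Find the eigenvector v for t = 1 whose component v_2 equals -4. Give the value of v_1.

L − 1I = [[0, 0, -8], [4, 2, 16], [0, 0, 4]].
Solving (L − 1I)v = 0 gives the eigenspace spanned by (2, -4, 0).
With v_2 = -4, v = (2, -4, 0), so v_1 = 2.

2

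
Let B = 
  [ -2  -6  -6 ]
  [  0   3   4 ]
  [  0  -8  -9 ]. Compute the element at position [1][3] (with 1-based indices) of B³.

-234

Characteristic polynomial: t^3 + 8t^2 + 17t + 10 = (t + 1)(t + 2)(t + 5), so the eigenvalues are -5, -2, -1.
t=-2: eigenvector (1, 0, 0).
t=-5: eigenvector (2, -1, 2).
t=-1: eigenvector (0, -1, 1).
P = [[1, 2, 0], [0, -1, -1], [0, 2, 1]], D = diag(-2, -5, -1), P⁻¹ = [[1, -2, -2], [0, 1, 1], [0, -2, -1]].
B³ = P·diag(-8, -125, -1)·P⁻¹ = [[-8, -234, -234], [0, 123, 124], [0, -248, -249]].
The requested entry is -234.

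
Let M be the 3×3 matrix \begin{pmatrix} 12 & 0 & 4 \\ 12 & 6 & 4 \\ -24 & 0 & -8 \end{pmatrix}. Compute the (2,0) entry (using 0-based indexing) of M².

Characteristic polynomial: t^3 - 10t^2 + 24t = t(t - 6)(t - 4), so the eigenvalues are 0, 4, 6.
t=4: eigenvector (1, -2, -2).
t=6: eigenvector (0, 1, 0).
t=0: eigenvector (-1, 0, 3).
P = [[1, 0, -1], [-2, 1, 0], [-2, 0, 3]], D = diag(4, 6, 0), P⁻¹ = [[3, 0, 1], [6, 1, 2], [2, 0, 1]].
M² = P·diag(16, 36, 0)·P⁻¹ = [[48, 0, 16], [120, 36, 40], [-96, 0, -32]].
The requested entry is -96.

-96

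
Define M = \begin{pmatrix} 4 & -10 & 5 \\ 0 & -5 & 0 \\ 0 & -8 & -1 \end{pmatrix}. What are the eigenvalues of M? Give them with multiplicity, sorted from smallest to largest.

Characteristic polynomial: p(t) = t^3 + 2t^2 - 19t - 20 = (t - 4)(t + 1)(t + 5).
Roots (with multiplicity): -5, -1, 4.

-5, -1, 4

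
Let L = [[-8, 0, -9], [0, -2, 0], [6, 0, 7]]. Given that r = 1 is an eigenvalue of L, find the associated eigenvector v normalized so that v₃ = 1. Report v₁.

L − 1I = [[-9, 0, -9], [0, -3, 0], [6, 0, 6]].
Solving (L − 1I)v = 0 gives the eigenspace spanned by (-1, 0, 1).
With v₃ = 1, v = (-1, 0, 1), so v₁ = -1.

-1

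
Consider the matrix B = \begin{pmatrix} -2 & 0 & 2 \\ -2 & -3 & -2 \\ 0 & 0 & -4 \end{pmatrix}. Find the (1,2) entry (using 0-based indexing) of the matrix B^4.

130

Characteristic polynomial: μ^3 + 9μ^2 + 26μ + 24 = (μ + 2)(μ + 3)(μ + 4), so the eigenvalues are -4, -3, -2.
μ=-3: eigenvector (0, 1, 0).
μ=-2: eigenvector (1, -2, 0).
μ=-4: eigenvector (-1, 0, 1).
P = [[0, 1, -1], [1, -2, 0], [0, 0, 1]], D = diag(-3, -2, -4), P⁻¹ = [[2, 1, 2], [1, 0, 1], [0, 0, 1]].
B⁴ = P·diag(81, 16, 256)·P⁻¹ = [[16, 0, -240], [130, 81, 130], [0, 0, 256]].
The requested entry is 130.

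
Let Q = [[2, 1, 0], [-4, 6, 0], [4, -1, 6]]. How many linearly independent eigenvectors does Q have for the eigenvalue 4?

Q − 4I = [[-2, 1, 0], [-4, 2, 0], [4, -1, 2]].
This matrix has rank 2, so its null space has dimension 3 − 2 = 1.

1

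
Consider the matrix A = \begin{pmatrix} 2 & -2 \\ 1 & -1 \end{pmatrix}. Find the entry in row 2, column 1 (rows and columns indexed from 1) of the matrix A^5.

Characteristic polynomial: λ^2 - λ = λ(λ - 1), so the eigenvalues are 0, 1.
λ=1: eigenvector (2, 1).
λ=0: eigenvector (1, 1).
P = [[2, 1], [1, 1]], D = diag(1, 0), P⁻¹ = [[1, -1], [-1, 2]].
A⁵ = P·diag(1, 0)·P⁻¹ = [[2, -2], [1, -1]].
The requested entry is 1.

1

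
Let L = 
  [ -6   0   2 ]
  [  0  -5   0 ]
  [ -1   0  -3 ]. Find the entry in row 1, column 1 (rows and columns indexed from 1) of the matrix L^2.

Characteristic polynomial: r^3 + 14r^2 + 65r + 100 = (r + 4)(r + 5)^2, so the eigenvalues are -5, -5, -4.
r=-4: eigenvector (-1, 0, -1).
r=-5: eigenvector (2, 2, 1).
r=-5: eigenvector (0, 1, 0).
P = [[-1, 2, 0], [0, 2, 1], [-1, 1, 0]], D = diag(-4, -5, -5), P⁻¹ = [[1, 0, -2], [1, 0, -1], [-2, 1, 2]].
L² = P·diag(16, 25, 25)·P⁻¹ = [[34, 0, -18], [0, 25, 0], [9, 0, 7]].
The requested entry is 34.

34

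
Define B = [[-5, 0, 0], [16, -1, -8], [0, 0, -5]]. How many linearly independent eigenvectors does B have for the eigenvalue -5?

B + 5I = [[0, 0, 0], [16, 4, -8], [0, 0, 0]].
This matrix has rank 1, so its null space has dimension 3 − 1 = 2.

2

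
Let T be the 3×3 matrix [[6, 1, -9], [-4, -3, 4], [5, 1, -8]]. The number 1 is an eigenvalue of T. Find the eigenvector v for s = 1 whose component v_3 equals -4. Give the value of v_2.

T − 1I = [[5, 1, -9], [-4, -4, 4], [5, 1, -9]].
Solving (T − 1I)v = 0 gives the eigenspace spanned by (-8, 4, -4).
With v_3 = -4, v = (-8, 4, -4), so v_2 = 4.

4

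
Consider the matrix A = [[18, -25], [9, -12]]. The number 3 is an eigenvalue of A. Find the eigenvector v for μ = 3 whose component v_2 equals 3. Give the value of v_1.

A − 3I = [[15, -25], [9, -15]].
Solving (A − 3I)v = 0 gives the eigenspace spanned by (5, 3).
With v_2 = 3, v = (5, 3), so v_1 = 5.

5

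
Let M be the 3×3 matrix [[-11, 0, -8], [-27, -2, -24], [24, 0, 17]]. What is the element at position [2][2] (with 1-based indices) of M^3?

-8

Characteristic polynomial: s^3 - 4s^2 - 7s + 10 = (s - 5)(s - 1)(s + 2), so the eigenvalues are -2, 1, 5.
s=5: eigenvector (1, 3, -2).
s=1: eigenvector (2, 6, -3).
s=-2: eigenvector (0, 1, 0).
P = [[1, 2, 0], [3, 6, 1], [-2, -3, 0]], D = diag(5, 1, -2), P⁻¹ = [[-3, 0, -2], [2, 0, 1], [-3, 1, 0]].
M³ = P·diag(125, 1, -8)·P⁻¹ = [[-371, 0, -248], [-1089, -8, -744], [744, 0, 497]].
The requested entry is -8.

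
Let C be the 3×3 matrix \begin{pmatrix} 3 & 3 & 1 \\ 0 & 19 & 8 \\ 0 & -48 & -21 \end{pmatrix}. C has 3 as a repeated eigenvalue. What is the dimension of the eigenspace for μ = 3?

1

C − 3I = [[0, 3, 1], [0, 16, 8], [0, -48, -24]].
This matrix has rank 2, so its null space has dimension 3 − 2 = 1.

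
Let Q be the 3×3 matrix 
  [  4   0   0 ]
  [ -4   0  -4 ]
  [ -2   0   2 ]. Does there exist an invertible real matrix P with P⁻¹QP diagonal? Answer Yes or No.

Yes

Characteristic polynomial: p(λ) = λ^3 - 6λ^2 + 8λ = λ(λ - 4)(λ - 2).
All 3 eigenvalues are distinct, so Q is diagonalizable.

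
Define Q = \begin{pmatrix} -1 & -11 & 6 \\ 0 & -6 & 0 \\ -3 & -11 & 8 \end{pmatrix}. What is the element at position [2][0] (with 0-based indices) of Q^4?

Characteristic polynomial: r^3 - r^2 - 32r + 60 = (r - 5)(r - 2)(r + 6), so the eigenvalues are -6, 2, 5.
r=5: eigenvector (-1, 0, -1).
r=-6: eigenvector (1, 1, 1).
r=2: eigenvector (2, 0, 1).
P = [[-1, 1, 2], [0, 1, 0], [-1, 1, 1]], D = diag(5, -6, 2), P⁻¹ = [[1, 1, -2], [0, 1, 0], [1, 0, -1]].
Q⁴ = P·diag(625, 1296, 16)·P⁻¹ = [[-593, 671, 1218], [0, 1296, 0], [-609, 671, 1234]].
The requested entry is -609.

-609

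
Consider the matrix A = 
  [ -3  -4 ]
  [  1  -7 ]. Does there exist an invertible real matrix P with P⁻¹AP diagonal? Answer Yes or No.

Characteristic polynomial: p(λ) = λ^2 + 10λ + 25 = (λ + 5)^2.
λ = -5 has algebraic multiplicity 2; rank(A + 5I) = 1, so geometric multiplicity = 1.
Geometric multiplicity < algebraic multiplicity, so A is not diagonalizable.

No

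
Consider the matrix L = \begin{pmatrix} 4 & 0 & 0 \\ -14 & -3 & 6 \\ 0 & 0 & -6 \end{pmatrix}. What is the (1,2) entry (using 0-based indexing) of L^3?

378

Characteristic polynomial: λ^3 + 5λ^2 - 18λ - 72 = (λ - 4)(λ + 3)(λ + 6), so the eigenvalues are -6, -3, 4.
λ=-6: eigenvector (0, -2, 1).
λ=-3: eigenvector (0, 1, 0).
λ=4: eigenvector (1, -2, 0).
P = [[0, 0, 1], [-2, 1, -2], [1, 0, 0]], D = diag(-6, -3, 4), P⁻¹ = [[0, 0, 1], [2, 1, 2], [1, 0, 0]].
L³ = P·diag(-216, -27, 64)·P⁻¹ = [[64, 0, 0], [-182, -27, 378], [0, 0, -216]].
The requested entry is 378.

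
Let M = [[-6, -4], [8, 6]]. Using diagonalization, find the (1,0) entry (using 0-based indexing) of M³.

Characteristic polynomial: μ^2 - 4 = (μ - 2)(μ + 2), so the eigenvalues are -2, 2.
μ=-2: eigenvector (1, -1).
μ=2: eigenvector (-1, 2).
P = [[1, -1], [-1, 2]], D = diag(-2, 2), P⁻¹ = [[2, 1], [1, 1]].
M³ = P·diag(-8, 8)·P⁻¹ = [[-24, -16], [32, 24]].
The requested entry is 32.

32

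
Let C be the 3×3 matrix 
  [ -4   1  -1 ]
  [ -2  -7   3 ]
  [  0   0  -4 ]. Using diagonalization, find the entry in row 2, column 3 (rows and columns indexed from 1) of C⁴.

Characteristic polynomial: r^3 + 15r^2 + 74r + 120 = (r + 4)(r + 5)(r + 6), so the eigenvalues are -6, -5, -4.
r=-6: eigenvector (-1, 2, 0).
r=-5: eigenvector (1, -1, 0).
r=-4: eigenvector (0, 1, 1).
P = [[-1, 1, 0], [2, -1, 1], [0, 0, 1]], D = diag(-6, -5, -4), P⁻¹ = [[1, 1, -1], [2, 1, -1], [0, 0, 1]].
C⁴ = P·diag(1296, 625, 256)·P⁻¹ = [[-46, -671, 671], [1342, 1967, -1711], [0, 0, 256]].
The requested entry is -1711.

-1711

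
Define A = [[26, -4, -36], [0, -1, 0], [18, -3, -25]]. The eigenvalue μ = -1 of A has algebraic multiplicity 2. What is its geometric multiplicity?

A + 1I = [[27, -4, -36], [0, 0, 0], [18, -3, -24]].
This matrix has rank 2, so its null space has dimension 3 − 2 = 1.

1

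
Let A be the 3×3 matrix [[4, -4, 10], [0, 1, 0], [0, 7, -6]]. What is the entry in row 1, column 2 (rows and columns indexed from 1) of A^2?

Characteristic polynomial: s^3 + s^2 - 26s + 24 = (s - 4)(s - 1)(s + 6), so the eigenvalues are -6, 1, 4.
s=4: eigenvector (1, 0, 0).
s=-6: eigenvector (-1, 0, 1).
s=1: eigenvector (-2, 1, 1).
P = [[1, -1, -2], [0, 0, 1], [0, 1, 1]], D = diag(4, -6, 1), P⁻¹ = [[1, 1, 1], [0, -1, 1], [0, 1, 0]].
A² = P·diag(16, 36, 1)·P⁻¹ = [[16, 50, -20], [0, 1, 0], [0, -35, 36]].
The requested entry is 50.

50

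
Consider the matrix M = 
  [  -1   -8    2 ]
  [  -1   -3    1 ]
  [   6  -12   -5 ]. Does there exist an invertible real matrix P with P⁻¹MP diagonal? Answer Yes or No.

Characteristic polynomial: p(s) = s^3 + 9s^2 + 15s - 25 = (s - 1)(s + 5)^2.
s = -5 has algebraic multiplicity 2; rank(M + 5I) = 2, so geometric multiplicity = 1.
Geometric multiplicity < algebraic multiplicity, so M is not diagonalizable.

No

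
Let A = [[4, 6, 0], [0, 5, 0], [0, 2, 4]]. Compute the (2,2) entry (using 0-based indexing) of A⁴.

Characteristic polynomial: t^3 - 13t^2 + 56t - 80 = (t - 5)(t - 4)^2, so the eigenvalues are 4, 4, 5.
t=4: eigenvector (3, 0, 1).
t=5: eigenvector (6, 1, 2).
t=4: eigenvector (-1, 0, 0).
P = [[3, 6, -1], [0, 1, 0], [1, 2, 0]], D = diag(4, 5, 4), P⁻¹ = [[0, -2, 1], [0, 1, 0], [-1, 0, 3]].
A⁴ = P·diag(256, 625, 256)·P⁻¹ = [[256, 2214, 0], [0, 625, 0], [0, 738, 256]].
The requested entry is 256.

256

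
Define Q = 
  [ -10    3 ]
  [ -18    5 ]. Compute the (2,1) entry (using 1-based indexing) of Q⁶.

Characteristic polynomial: μ^2 + 5μ + 4 = (μ + 1)(μ + 4), so the eigenvalues are -4, -1.
μ=-1: eigenvector (1, 3).
μ=-4: eigenvector (-1, -2).
P = [[1, -1], [3, -2]], D = diag(-1, -4), P⁻¹ = [[-2, 1], [-3, 1]].
Q⁶ = P·diag(1, 4096)·P⁻¹ = [[12286, -4095], [24570, -8189]].
The requested entry is 24570.

24570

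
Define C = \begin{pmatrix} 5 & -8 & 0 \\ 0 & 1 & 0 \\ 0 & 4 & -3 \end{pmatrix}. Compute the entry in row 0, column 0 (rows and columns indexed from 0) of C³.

125

Characteristic polynomial: r^3 - 3r^2 - 13r + 15 = (r - 5)(r - 1)(r + 3), so the eigenvalues are -3, 1, 5.
r=-3: eigenvector (0, 0, 1).
r=1: eigenvector (2, 1, 1).
r=5: eigenvector (1, 0, 0).
P = [[0, 2, 1], [0, 1, 0], [1, 1, 0]], D = diag(-3, 1, 5), P⁻¹ = [[0, -1, 1], [0, 1, 0], [1, -2, 0]].
C³ = P·diag(-27, 1, 125)·P⁻¹ = [[125, -248, 0], [0, 1, 0], [0, 28, -27]].
The requested entry is 125.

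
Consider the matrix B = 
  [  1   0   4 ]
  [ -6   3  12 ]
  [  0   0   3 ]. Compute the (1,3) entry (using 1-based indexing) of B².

Characteristic polynomial: t^3 - 7t^2 + 15t - 9 = (t - 3)^2(t - 1), so the eigenvalues are 1, 3, 3.
t=3: eigenvector (2, 4, 1).
t=1: eigenvector (1, 3, 0).
t=3: eigenvector (0, -1, 0).
P = [[2, 1, 0], [4, 3, -1], [1, 0, 0]], D = diag(3, 1, 3), P⁻¹ = [[0, 0, 1], [1, 0, -2], [3, -1, -2]].
B² = P·diag(9, 1, 9)·P⁻¹ = [[1, 0, 16], [-24, 9, 48], [0, 0, 9]].
The requested entry is 16.

16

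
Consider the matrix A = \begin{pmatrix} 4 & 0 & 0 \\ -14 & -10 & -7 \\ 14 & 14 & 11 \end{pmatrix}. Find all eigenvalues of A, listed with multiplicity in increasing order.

Characteristic polynomial: p(s) = s^3 - 5s^2 - 8s + 48 = (s - 4)^2(s + 3).
Roots (with multiplicity): -3, 4, 4.

-3, 4, 4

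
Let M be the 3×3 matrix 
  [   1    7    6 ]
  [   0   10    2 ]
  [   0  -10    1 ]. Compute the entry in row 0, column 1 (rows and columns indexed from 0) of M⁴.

Characteristic polynomial: λ^3 - 12λ^2 + 41λ - 30 = (λ - 6)(λ - 5)(λ - 1), so the eigenvalues are 1, 5, 6.
λ=1: eigenvector (1, 0, 0).
λ=6: eigenvector (-1, 1, -2).
λ=5: eigenvector (4, -2, 5).
P = [[1, -1, 4], [0, 1, -2], [0, -2, 5]], D = diag(1, 6, 5), P⁻¹ = [[1, -3, -2], [0, 5, 2], [0, 2, 1]].
M⁴ = P·diag(1, 1296, 625)·P⁻¹ = [[1, -1483, -94], [0, 3980, 1342], [0, -6710, -2059]].
The requested entry is -1483.

-1483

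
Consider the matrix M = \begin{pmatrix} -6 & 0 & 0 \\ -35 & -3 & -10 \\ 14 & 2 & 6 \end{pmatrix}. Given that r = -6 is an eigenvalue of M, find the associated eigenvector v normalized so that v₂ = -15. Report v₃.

6

M + 6I = [[0, 0, 0], [-35, 3, -10], [14, 2, 12]].
Solving (M + 6I)v = 0 gives the eigenspace spanned by (-3, -15, 6).
With v₂ = -15, v = (-3, -15, 6), so v₃ = 6.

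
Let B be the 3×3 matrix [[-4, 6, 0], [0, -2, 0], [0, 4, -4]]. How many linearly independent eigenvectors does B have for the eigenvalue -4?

B + 4I = [[0, 6, 0], [0, 2, 0], [0, 4, 0]].
This matrix has rank 1, so its null space has dimension 3 − 1 = 2.

2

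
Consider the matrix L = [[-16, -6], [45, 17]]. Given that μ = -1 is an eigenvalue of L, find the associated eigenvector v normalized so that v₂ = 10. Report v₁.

L + 1I = [[-15, -6], [45, 18]].
Solving (L + 1I)v = 0 gives the eigenspace spanned by (-4, 10).
With v₂ = 10, v = (-4, 10), so v₁ = -4.

-4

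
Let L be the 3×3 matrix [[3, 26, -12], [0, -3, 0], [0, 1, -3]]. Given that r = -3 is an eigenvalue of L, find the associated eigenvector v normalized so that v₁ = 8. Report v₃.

L + 3I = [[6, 26, -12], [0, 0, 0], [0, 1, 0]].
Solving (L + 3I)v = 0 gives the eigenspace spanned by (8, 0, 4).
With v₁ = 8, v = (8, 0, 4), so v₃ = 4.

4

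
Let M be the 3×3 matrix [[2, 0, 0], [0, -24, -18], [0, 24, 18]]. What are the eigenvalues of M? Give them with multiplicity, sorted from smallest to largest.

-6, 0, 2

Characteristic polynomial: p(s) = s^3 + 4s^2 - 12s = s(s - 2)(s + 6).
Roots (with multiplicity): -6, 0, 2.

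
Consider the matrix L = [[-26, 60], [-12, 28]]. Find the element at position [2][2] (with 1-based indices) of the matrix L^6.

Characteristic polynomial: λ^2 - 2λ - 8 = (λ - 4)(λ + 2), so the eigenvalues are -2, 4.
λ=-2: eigenvector (5, 2).
λ=4: eigenvector (2, 1).
P = [[5, 2], [2, 1]], D = diag(-2, 4), P⁻¹ = [[1, -2], [-2, 5]].
L⁶ = P·diag(64, 4096)·P⁻¹ = [[-16064, 40320], [-8064, 20224]].
The requested entry is 20224.

20224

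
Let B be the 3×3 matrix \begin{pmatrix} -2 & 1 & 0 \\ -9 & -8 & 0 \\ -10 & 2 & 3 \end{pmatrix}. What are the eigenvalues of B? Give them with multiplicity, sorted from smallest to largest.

-5, -5, 3

Characteristic polynomial: p(μ) = μ^3 + 7μ^2 - 5μ - 75 = (μ - 3)(μ + 5)^2.
Roots (with multiplicity): -5, -5, 3.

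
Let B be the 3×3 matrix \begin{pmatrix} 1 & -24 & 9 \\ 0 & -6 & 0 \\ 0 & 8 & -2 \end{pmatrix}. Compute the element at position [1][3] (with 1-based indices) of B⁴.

-45

Characteristic polynomial: s^3 + 7s^2 + 4s - 12 = (s - 1)(s + 2)(s + 6), so the eigenvalues are -6, -2, 1.
s=1: eigenvector (1, 0, 0).
s=-6: eigenvector (6, 1, -2).
s=-2: eigenvector (-3, 0, 1).
P = [[1, 6, -3], [0, 1, 0], [0, -2, 1]], D = diag(1, -6, -2), P⁻¹ = [[1, 0, 3], [0, 1, 0], [0, 2, 1]].
B⁴ = P·diag(1, 1296, 16)·P⁻¹ = [[1, 7680, -45], [0, 1296, 0], [0, -2560, 16]].
The requested entry is -45.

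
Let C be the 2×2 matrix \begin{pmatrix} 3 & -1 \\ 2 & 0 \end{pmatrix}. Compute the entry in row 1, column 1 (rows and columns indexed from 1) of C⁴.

31

Characteristic polynomial: μ^2 - 3μ + 2 = (μ - 2)(μ - 1), so the eigenvalues are 1, 2.
μ=1: eigenvector (-1, -2).
μ=2: eigenvector (1, 1).
P = [[-1, 1], [-2, 1]], D = diag(1, 2), P⁻¹ = [[1, -1], [2, -1]].
C⁴ = P·diag(1, 16)·P⁻¹ = [[31, -15], [30, -14]].
The requested entry is 31.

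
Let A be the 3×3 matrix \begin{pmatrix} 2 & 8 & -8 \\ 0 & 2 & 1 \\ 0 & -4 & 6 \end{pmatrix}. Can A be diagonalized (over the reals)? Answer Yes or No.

No

Characteristic polynomial: p(λ) = λ^3 - 10λ^2 + 32λ - 32 = (λ - 4)^2(λ - 2).
λ = 4 has algebraic multiplicity 2; rank(A − 4I) = 2, so geometric multiplicity = 1.
Geometric multiplicity < algebraic multiplicity, so A is not diagonalizable.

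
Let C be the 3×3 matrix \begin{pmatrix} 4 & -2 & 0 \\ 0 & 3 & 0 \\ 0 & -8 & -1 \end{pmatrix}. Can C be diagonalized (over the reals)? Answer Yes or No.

Yes

Characteristic polynomial: p(t) = t^3 - 6t^2 + 5t + 12 = (t - 4)(t - 3)(t + 1).
All 3 eigenvalues are distinct, so C is diagonalizable.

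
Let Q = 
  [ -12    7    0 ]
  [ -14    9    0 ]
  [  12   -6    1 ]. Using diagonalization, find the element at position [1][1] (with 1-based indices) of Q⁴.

Characteristic polynomial: t^3 + 2t^2 - 13t + 10 = (t - 2)(t - 1)(t + 5), so the eigenvalues are -5, 1, 2.
t=2: eigenvector (-1, -2, 0).
t=-5: eigenvector (1, 1, -1).
t=1: eigenvector (0, 0, 1).
P = [[-1, 1, 0], [-2, 1, 0], [0, -1, 1]], D = diag(2, -5, 1), P⁻¹ = [[1, -1, 0], [2, -1, 0], [2, -1, 1]].
Q⁴ = P·diag(16, 625, 1)·P⁻¹ = [[1234, -609, 0], [1218, -593, 0], [-1248, 624, 1]].
The requested entry is 1234.

1234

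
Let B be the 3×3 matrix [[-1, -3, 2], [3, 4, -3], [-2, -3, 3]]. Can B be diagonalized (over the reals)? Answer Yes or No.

No

Characteristic polynomial: p(r) = r^3 - 6r^2 + 9r - 4 = (r - 4)(r - 1)^2.
r = 1 has algebraic multiplicity 2; rank(B − 1I) = 2, so geometric multiplicity = 1.
Geometric multiplicity < algebraic multiplicity, so B is not diagonalizable.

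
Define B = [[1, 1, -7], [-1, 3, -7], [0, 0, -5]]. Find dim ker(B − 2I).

B − 2I = [[-1, 1, -7], [-1, 1, -7], [0, 0, -7]].
This matrix has rank 2, so its null space has dimension 3 − 2 = 1.

1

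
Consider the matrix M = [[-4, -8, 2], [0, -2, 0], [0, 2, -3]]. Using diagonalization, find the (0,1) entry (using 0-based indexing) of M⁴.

Characteristic polynomial: t^3 + 9t^2 + 26t + 24 = (t + 2)(t + 3)(t + 4), so the eigenvalues are -4, -3, -2.
t=-4: eigenvector (1, 0, 0).
t=-2: eigenvector (-2, 1, 2).
t=-3: eigenvector (2, 0, 1).
P = [[1, -2, 2], [0, 1, 0], [0, 2, 1]], D = diag(-4, -2, -3), P⁻¹ = [[1, 6, -2], [0, 1, 0], [0, -2, 1]].
M⁴ = P·diag(256, 16, 81)·P⁻¹ = [[256, 1180, -350], [0, 16, 0], [0, -130, 81]].
The requested entry is 1180.

1180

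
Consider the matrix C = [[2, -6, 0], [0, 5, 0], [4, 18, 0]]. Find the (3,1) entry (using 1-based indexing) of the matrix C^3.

Characteristic polynomial: s^3 - 7s^2 + 10s = s(s - 5)(s - 2), so the eigenvalues are 0, 2, 5.
s=5: eigenvector (-2, 1, 2).
s=2: eigenvector (1, 0, 2).
s=0: eigenvector (0, 0, 1).
P = [[-2, 1, 0], [1, 0, 0], [2, 2, 1]], D = diag(5, 2, 0), P⁻¹ = [[0, 1, 0], [1, 2, 0], [-2, -6, 1]].
C³ = P·diag(125, 8, 0)·P⁻¹ = [[8, -234, 0], [0, 125, 0], [16, 282, 0]].
The requested entry is 16.

16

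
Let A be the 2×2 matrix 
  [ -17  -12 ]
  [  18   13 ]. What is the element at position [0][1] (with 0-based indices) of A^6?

Characteristic polynomial: r^2 + 4r - 5 = (r - 1)(r + 5), so the eigenvalues are -5, 1.
r=-5: eigenvector (1, -1).
r=1: eigenvector (-2, 3).
P = [[1, -2], [-1, 3]], D = diag(-5, 1), P⁻¹ = [[3, 2], [1, 1]].
A⁶ = P·diag(15625, 1)·P⁻¹ = [[46873, 31248], [-46872, -31247]].
The requested entry is 31248.

31248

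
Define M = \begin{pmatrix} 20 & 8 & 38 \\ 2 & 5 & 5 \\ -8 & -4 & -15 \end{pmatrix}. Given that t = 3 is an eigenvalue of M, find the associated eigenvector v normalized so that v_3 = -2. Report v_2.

1

M − 3I = [[17, 8, 38], [2, 2, 5], [-8, -4, -18]].
Solving (M − 3I)v = 0 gives the eigenspace spanned by (4, 1, -2).
With v_3 = -2, v = (4, 1, -2), so v_2 = 1.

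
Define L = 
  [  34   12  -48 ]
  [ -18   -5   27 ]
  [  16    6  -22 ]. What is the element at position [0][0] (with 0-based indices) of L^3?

Characteristic polynomial: λ^3 - 7λ^2 + 14λ - 8 = (λ - 4)(λ - 2)(λ - 1), so the eigenvalues are 1, 2, 4.
λ=1: eigenvector (-4, 3, -2).
λ=2: eigenvector (-3, 0, -2).
λ=4: eigenvector (2, -1, 1).
P = [[-4, -3, 2], [3, 0, -1], [-2, -2, 1]], D = diag(1, 2, 4), P⁻¹ = [[2, 1, -3], [1, 0, -2], [6, 2, -9]].
L³ = P·diag(1, 8, 64)·P⁻¹ = [[736, 252, -1092], [-378, -125, 567], [364, 126, -538]].
The requested entry is 736.

736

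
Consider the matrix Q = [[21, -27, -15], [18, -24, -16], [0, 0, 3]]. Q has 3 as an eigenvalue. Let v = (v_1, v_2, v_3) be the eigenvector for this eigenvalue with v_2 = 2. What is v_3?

0

Q − 3I = [[18, -27, -15], [18, -27, -16], [0, 0, 0]].
Solving (Q − 3I)v = 0 gives the eigenspace spanned by (3, 2, 0).
With v_2 = 2, v = (3, 2, 0), so v_3 = 0.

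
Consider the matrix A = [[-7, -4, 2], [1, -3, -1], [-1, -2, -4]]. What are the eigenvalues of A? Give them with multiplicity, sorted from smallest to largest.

-5, -5, -4

Characteristic polynomial: p(r) = r^3 + 14r^2 + 65r + 100 = (r + 4)(r + 5)^2.
Roots (with multiplicity): -5, -5, -4.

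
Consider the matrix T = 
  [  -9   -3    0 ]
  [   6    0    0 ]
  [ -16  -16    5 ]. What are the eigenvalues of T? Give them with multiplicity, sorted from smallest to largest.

Characteristic polynomial: p(r) = r^3 + 4r^2 - 27r - 90 = (r - 5)(r + 3)(r + 6).
Roots (with multiplicity): -6, -3, 5.

-6, -3, 5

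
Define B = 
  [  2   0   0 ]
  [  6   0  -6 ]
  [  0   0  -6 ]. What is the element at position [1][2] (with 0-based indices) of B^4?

1296

Characteristic polynomial: λ^3 + 4λ^2 - 12λ = λ(λ - 2)(λ + 6), so the eigenvalues are -6, 0, 2.
λ=2: eigenvector (1, 3, 0).
λ=0: eigenvector (0, 1, 0).
λ=-6: eigenvector (0, 1, 1).
P = [[1, 0, 0], [3, 1, 1], [0, 0, 1]], D = diag(2, 0, -6), P⁻¹ = [[1, 0, 0], [-3, 1, -1], [0, 0, 1]].
B⁴ = P·diag(16, 0, 1296)·P⁻¹ = [[16, 0, 0], [48, 0, 1296], [0, 0, 1296]].
The requested entry is 1296.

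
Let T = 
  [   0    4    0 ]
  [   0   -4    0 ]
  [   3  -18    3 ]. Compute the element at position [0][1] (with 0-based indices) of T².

-16

Characteristic polynomial: r^3 + r^2 - 12r = r(r - 3)(r + 4), so the eigenvalues are -4, 0, 3.
r=0: eigenvector (1, 0, -1).
r=3: eigenvector (0, 0, 1).
r=-4: eigenvector (-1, 1, 3).
P = [[1, 0, -1], [0, 0, 1], [-1, 1, 3]], D = diag(0, 3, -4), P⁻¹ = [[1, 1, 0], [1, -2, 1], [0, 1, 0]].
T² = P·diag(0, 9, 16)·P⁻¹ = [[0, -16, 0], [0, 16, 0], [9, 30, 9]].
The requested entry is -16.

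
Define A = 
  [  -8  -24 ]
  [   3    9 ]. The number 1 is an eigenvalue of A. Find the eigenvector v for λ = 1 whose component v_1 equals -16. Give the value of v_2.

A − 1I = [[-9, -24], [3, 8]].
Solving (A − 1I)v = 0 gives the eigenspace spanned by (-16, 6).
With v_1 = -16, v = (-16, 6), so v_2 = 6.

6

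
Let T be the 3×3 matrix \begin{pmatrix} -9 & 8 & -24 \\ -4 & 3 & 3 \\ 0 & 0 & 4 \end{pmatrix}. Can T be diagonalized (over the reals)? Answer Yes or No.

Characteristic polynomial: p(μ) = μ^3 + 2μ^2 - 19μ - 20 = (μ - 4)(μ + 1)(μ + 5).
All 3 eigenvalues are distinct, so T is diagonalizable.

Yes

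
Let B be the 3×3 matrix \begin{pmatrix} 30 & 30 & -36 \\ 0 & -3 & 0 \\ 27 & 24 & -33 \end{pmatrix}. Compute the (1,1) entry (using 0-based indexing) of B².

9

Characteristic polynomial: μ^3 + 6μ^2 - 9μ - 54 = (μ - 3)(μ + 3)(μ + 6), so the eigenvalues are -6, -3, 3.
μ=-6: eigenvector (-1, 0, -1).
μ=-3: eigenvector (-2, 1, -1).
μ=3: eigenvector (4, 0, 3).
P = [[-1, -2, 4], [0, 1, 0], [-1, -1, 3]], D = diag(-6, -3, 3), P⁻¹ = [[3, 2, -4], [0, 1, 0], [1, 1, -1]].
B² = P·diag(36, 9, 9)·P⁻¹ = [[-72, -54, 108], [0, 9, 0], [-81, -54, 117]].
The requested entry is 9.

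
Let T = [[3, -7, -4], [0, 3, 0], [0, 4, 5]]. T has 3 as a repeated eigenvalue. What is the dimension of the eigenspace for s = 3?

1

T − 3I = [[0, -7, -4], [0, 0, 0], [0, 4, 2]].
This matrix has rank 2, so its null space has dimension 3 − 2 = 1.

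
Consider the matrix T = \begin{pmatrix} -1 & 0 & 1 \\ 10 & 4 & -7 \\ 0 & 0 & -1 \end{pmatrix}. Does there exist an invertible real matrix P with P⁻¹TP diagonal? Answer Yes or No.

Characteristic polynomial: p(μ) = μ^3 - 2μ^2 - 7μ - 4 = (μ - 4)(μ + 1)^2.
μ = -1 has algebraic multiplicity 2; rank(T + 1I) = 2, so geometric multiplicity = 1.
Geometric multiplicity < algebraic multiplicity, so T is not diagonalizable.

No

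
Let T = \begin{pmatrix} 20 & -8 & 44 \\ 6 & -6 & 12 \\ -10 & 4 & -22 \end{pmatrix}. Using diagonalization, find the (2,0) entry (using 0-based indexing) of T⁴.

1328

Characteristic polynomial: r^3 + 8r^2 + 12r = r(r + 2)(r + 6), so the eigenvalues are -6, -2, 0.
r=0: eigenvector (7, 1, -3).
r=-6: eigenvector (2, 1, -1).
r=-2: eigenvector (-2, 0, 1).
P = [[7, 2, -2], [1, 1, 0], [-3, -1, 1]], D = diag(0, -6, -2), P⁻¹ = [[1, 0, 2], [-1, 1, -2], [2, 1, 5]].
T⁴ = P·diag(0, 1296, 16)·P⁻¹ = [[-2656, 2560, -5344], [-1296, 1296, -2592], [1328, -1280, 2672]].
The requested entry is 1328.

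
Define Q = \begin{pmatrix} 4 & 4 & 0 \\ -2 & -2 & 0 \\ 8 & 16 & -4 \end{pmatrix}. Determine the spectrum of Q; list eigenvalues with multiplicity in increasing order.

Characteristic polynomial: p(r) = r^3 + 2r^2 - 8r = r(r - 2)(r + 4).
Roots (with multiplicity): -4, 0, 2.

-4, 0, 2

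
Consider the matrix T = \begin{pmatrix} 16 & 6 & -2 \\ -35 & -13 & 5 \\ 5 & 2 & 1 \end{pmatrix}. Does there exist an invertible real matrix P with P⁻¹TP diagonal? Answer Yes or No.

No

Characteristic polynomial: p(r) = r^3 - 4r^2 + 5r - 2 = (r - 2)(r - 1)^2.
r = 1 has algebraic multiplicity 2; rank(T − 1I) = 2, so geometric multiplicity = 1.
Geometric multiplicity < algebraic multiplicity, so T is not diagonalizable.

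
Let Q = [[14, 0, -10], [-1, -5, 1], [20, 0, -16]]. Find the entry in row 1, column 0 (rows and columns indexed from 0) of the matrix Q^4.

671

Characteristic polynomial: r^3 + 7r^2 - 14r - 120 = (r - 4)(r + 5)(r + 6), so the eigenvalues are -6, -5, 4.
r=-6: eigenvector (1, -1, 2).
r=-5: eigenvector (0, 1, 0).
r=4: eigenvector (-1, 0, -1).
P = [[1, 0, -1], [-1, 1, 0], [2, 0, -1]], D = diag(-6, -5, 4), P⁻¹ = [[-1, 0, 1], [-1, 1, 1], [-2, 0, 1]].
Q⁴ = P·diag(1296, 625, 256)·P⁻¹ = [[-784, 0, 1040], [671, 625, -671], [-2080, 0, 2336]].
The requested entry is 671.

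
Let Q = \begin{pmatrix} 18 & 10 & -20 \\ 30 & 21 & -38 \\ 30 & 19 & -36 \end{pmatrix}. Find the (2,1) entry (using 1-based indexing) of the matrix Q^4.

Characteristic polynomial: t^3 - 3t^2 - 4t + 12 = (t - 3)(t - 2)(t + 2), so the eigenvalues are -2, 2, 3.
t=-2: eigenvector (1, 2, 2).
t=3: eigenvector (2, 3, 3).
t=2: eigenvector (0, 2, 1).
P = [[1, 2, 0], [2, 3, 2], [2, 3, 1]], D = diag(-2, 3, 2), P⁻¹ = [[-3, -2, 4], [2, 1, -2], [0, 1, -1]].
Q⁴ = P·diag(16, 81, 16)·P⁻¹ = [[276, 130, -260], [390, 211, -390], [390, 195, -374]].
The requested entry is 390.

390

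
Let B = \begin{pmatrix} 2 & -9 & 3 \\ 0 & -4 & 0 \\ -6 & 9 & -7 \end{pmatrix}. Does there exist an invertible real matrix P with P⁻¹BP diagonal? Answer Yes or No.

Characteristic polynomial: p(r) = r^3 + 9r^2 + 24r + 16 = (r + 1)(r + 4)^2.
r = -4 has algebraic multiplicity 2; rank(B + 4I) = 1, so geometric multiplicity = 2.
Every eigenvalue has geometric = algebraic multiplicity, so B is diagonalizable.

Yes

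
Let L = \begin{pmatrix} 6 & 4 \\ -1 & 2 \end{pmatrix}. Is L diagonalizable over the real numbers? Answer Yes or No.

No

Characteristic polynomial: p(r) = r^2 - 8r + 16 = (r - 4)^2.
r = 4 has algebraic multiplicity 2; rank(L − 4I) = 1, so geometric multiplicity = 1.
Geometric multiplicity < algebraic multiplicity, so L is not diagonalizable.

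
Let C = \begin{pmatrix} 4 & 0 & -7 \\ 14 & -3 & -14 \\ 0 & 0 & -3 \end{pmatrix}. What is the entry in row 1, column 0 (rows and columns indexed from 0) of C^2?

14

Characteristic polynomial: s^3 + 2s^2 - 15s - 36 = (s - 4)(s + 3)^2, so the eigenvalues are -3, -3, 4.
s=4: eigenvector (1, 2, 0).
s=-3: eigenvector (1, 2, 1).
s=-3: eigenvector (0, 1, 0).
P = [[1, 1, 0], [2, 2, 1], [0, 1, 0]], D = diag(4, -3, -3), P⁻¹ = [[1, 0, -1], [0, 0, 1], [-2, 1, 0]].
C² = P·diag(16, 9, 9)·P⁻¹ = [[16, 0, -7], [14, 9, -14], [0, 0, 9]].
The requested entry is 14.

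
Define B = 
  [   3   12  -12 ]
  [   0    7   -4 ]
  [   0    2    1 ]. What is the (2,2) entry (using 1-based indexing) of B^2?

Characteristic polynomial: μ^3 - 11μ^2 + 39μ - 45 = (μ - 5)(μ - 3)^2, so the eigenvalues are 3, 3, 5.
μ=5: eigenvector (6, 2, 1).
μ=3: eigenvector (-3, -1, -1).
μ=3: eigenvector (1, 0, 0).
P = [[6, -3, 1], [2, -1, 0], [1, -1, 0]], D = diag(5, 3, 3), P⁻¹ = [[0, 1, -1], [0, 1, -2], [1, -3, 0]].
B² = P·diag(25, 9, 9)·P⁻¹ = [[9, 96, -96], [0, 41, -32], [0, 16, -7]].
The requested entry is 41.

41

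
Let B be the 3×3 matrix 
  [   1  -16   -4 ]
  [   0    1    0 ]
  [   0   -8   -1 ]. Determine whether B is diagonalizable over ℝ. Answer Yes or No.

Yes

Characteristic polynomial: p(λ) = λ^3 - λ^2 - λ + 1 = (λ - 1)^2(λ + 1).
λ = 1 has algebraic multiplicity 2; rank(B − 1I) = 1, so geometric multiplicity = 2.
Every eigenvalue has geometric = algebraic multiplicity, so B is diagonalizable.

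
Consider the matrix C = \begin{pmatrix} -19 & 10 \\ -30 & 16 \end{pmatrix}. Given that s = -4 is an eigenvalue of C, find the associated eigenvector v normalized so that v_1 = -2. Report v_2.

-3

C + 4I = [[-15, 10], [-30, 20]].
Solving (C + 4I)v = 0 gives the eigenspace spanned by (-2, -3).
With v_1 = -2, v = (-2, -3), so v_2 = -3.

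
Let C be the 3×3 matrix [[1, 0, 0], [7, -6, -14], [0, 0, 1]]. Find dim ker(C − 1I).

2

C − 1I = [[0, 0, 0], [7, -7, -14], [0, 0, 0]].
This matrix has rank 1, so its null space has dimension 3 − 1 = 2.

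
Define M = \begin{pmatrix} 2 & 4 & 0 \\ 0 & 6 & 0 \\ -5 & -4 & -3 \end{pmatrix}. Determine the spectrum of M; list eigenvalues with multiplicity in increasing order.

Characteristic polynomial: p(r) = r^3 - 5r^2 - 12r + 36 = (r - 6)(r - 2)(r + 3).
Roots (with multiplicity): -3, 2, 6.

-3, 2, 6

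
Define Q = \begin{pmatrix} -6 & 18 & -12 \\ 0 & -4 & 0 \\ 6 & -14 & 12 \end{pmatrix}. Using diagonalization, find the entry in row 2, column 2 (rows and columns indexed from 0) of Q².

72

Characteristic polynomial: μ^3 - 2μ^2 - 24μ = μ(μ - 6)(μ + 4), so the eigenvalues are -4, 0, 6.
μ=0: eigenvector (2, 0, -1).
μ=-4: eigenvector (-3, 1, 2).
μ=6: eigenvector (-1, 0, 1).
P = [[2, -3, -1], [0, 1, 0], [-1, 2, 1]], D = diag(0, -4, 6), P⁻¹ = [[1, 1, 1], [0, 1, 0], [1, -1, 2]].
Q² = P·diag(0, 16, 36)·P⁻¹ = [[-36, -12, -72], [0, 16, 0], [36, -4, 72]].
The requested entry is 72.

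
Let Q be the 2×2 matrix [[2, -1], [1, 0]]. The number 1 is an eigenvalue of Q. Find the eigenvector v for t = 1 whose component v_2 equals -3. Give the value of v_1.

Q − 1I = [[1, -1], [1, -1]].
Solving (Q − 1I)v = 0 gives the eigenspace spanned by (-3, -3).
With v_2 = -3, v = (-3, -3), so v_1 = -3.

-3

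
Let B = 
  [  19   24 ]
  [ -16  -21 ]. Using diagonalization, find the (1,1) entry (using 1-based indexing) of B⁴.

Characteristic polynomial: λ^2 + 2λ - 15 = (λ - 3)(λ + 5), so the eigenvalues are -5, 3.
λ=-5: eigenvector (-1, 1).
λ=3: eigenvector (-3, 2).
P = [[-1, -3], [1, 2]], D = diag(-5, 3), P⁻¹ = [[2, 3], [-1, -1]].
B⁴ = P·diag(625, 81)·P⁻¹ = [[-1007, -1632], [1088, 1713]].
The requested entry is -1007.

-1007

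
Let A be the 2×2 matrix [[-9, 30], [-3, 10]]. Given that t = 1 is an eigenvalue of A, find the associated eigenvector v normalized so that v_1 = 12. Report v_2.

A − 1I = [[-10, 30], [-3, 9]].
Solving (A − 1I)v = 0 gives the eigenspace spanned by (12, 4).
With v_1 = 12, v = (12, 4), so v_2 = 4.

4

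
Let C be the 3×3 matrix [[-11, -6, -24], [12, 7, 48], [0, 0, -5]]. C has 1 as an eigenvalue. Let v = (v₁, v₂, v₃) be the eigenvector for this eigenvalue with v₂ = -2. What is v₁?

C − 1I = [[-12, -6, -24], [12, 6, 48], [0, 0, -6]].
Solving (C − 1I)v = 0 gives the eigenspace spanned by (1, -2, 0).
With v₂ = -2, v = (1, -2, 0), so v₁ = 1.

1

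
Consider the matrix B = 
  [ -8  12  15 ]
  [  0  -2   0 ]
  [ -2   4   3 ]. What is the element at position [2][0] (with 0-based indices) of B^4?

Characteristic polynomial: s^3 + 7s^2 + 16s + 12 = (s + 2)^2(s + 3), so the eigenvalues are -3, -2, -2.
s=-2: eigenvector (-5, 0, -2).
s=-2: eigenvector (2, 1, 0).
s=-3: eigenvector (3, 0, 1).
P = [[-5, 2, 3], [0, 1, 0], [-2, 0, 1]], D = diag(-2, -2, -3), P⁻¹ = [[1, -2, -3], [0, 1, 0], [2, -4, -5]].
B⁴ = P·diag(16, 16, 81)·P⁻¹ = [[406, -780, -975], [0, 16, 0], [130, -260, -309]].
The requested entry is 130.

130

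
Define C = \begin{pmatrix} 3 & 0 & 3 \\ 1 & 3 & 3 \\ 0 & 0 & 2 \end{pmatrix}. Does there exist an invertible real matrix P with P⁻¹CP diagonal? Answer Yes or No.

No

Characteristic polynomial: p(λ) = λ^3 - 8λ^2 + 21λ - 18 = (λ - 3)^2(λ - 2).
λ = 3 has algebraic multiplicity 2; rank(C − 3I) = 2, so geometric multiplicity = 1.
Geometric multiplicity < algebraic multiplicity, so C is not diagonalizable.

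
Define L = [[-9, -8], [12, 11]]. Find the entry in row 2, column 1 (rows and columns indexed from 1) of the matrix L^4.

Characteristic polynomial: λ^2 - 2λ - 3 = (λ - 3)(λ + 1), so the eigenvalues are -1, 3.
λ=3: eigenvector (-2, 3).
λ=-1: eigenvector (-1, 1).
P = [[-2, -1], [3, 1]], D = diag(3, -1), P⁻¹ = [[1, 1], [-3, -2]].
L⁴ = P·diag(81, 1)·P⁻¹ = [[-159, -160], [240, 241]].
The requested entry is 240.

240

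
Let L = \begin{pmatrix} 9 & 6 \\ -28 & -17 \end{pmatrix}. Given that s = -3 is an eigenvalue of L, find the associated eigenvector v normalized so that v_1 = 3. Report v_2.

-6

L + 3I = [[12, 6], [-28, -14]].
Solving (L + 3I)v = 0 gives the eigenspace spanned by (3, -6).
With v_1 = 3, v = (3, -6), so v_2 = -6.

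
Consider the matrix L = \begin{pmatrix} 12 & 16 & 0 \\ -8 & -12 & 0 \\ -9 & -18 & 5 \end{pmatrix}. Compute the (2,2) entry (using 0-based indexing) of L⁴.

625

Characteristic polynomial: t^3 - 5t^2 - 16t + 80 = (t - 5)(t - 4)(t + 4), so the eigenvalues are -4, 4, 5.
t=-4: eigenvector (-1, 1, 1).
t=4: eigenvector (-2, 1, 0).
t=5: eigenvector (0, 0, 1).
P = [[-1, -2, 0], [1, 1, 0], [1, 0, 1]], D = diag(-4, 4, 5), P⁻¹ = [[1, 2, 0], [-1, -1, 0], [-1, -2, 1]].
L⁴ = P·diag(256, 256, 625)·P⁻¹ = [[256, 0, 0], [0, 256, 0], [-369, -738, 625]].
The requested entry is 625.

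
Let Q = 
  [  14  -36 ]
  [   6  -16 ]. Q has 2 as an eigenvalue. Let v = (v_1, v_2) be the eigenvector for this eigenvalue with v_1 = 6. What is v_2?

2

Q − 2I = [[12, -36], [6, -18]].
Solving (Q − 2I)v = 0 gives the eigenspace spanned by (6, 2).
With v_1 = 6, v = (6, 2), so v_2 = 2.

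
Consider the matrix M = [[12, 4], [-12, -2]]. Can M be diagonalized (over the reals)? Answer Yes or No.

Yes

Characteristic polynomial: p(s) = s^2 - 10s + 24 = (s - 6)(s - 4).
All 2 eigenvalues are distinct, so M is diagonalizable.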